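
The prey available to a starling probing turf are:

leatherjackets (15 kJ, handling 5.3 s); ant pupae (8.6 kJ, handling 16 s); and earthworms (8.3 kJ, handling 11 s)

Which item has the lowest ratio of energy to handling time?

Profitability E/h (kJ/s): leatherjackets = 15/5.3 = 2.83, ant pupae = 8.6/16 = 0.537, earthworms = 8.3/11 = 0.755.
Ranked: leatherjackets > earthworms > ant pupae.

ant pupae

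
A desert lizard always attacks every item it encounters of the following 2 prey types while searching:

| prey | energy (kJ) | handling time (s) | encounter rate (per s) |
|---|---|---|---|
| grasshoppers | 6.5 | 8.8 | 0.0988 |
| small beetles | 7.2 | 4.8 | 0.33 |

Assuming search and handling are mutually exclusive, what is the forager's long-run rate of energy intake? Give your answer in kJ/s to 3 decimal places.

R = Σλ_iE_i / (1 + Σλ_ih_i)
Numerator: 0.0988×6.5 + 0.33×7.2 = 3.018
Denominator: 1 + 0.0988×8.8 + 0.33×4.8 = 3.453
R = 3.018/3.453 = 0.874 kJ/s

0.874 kJ/s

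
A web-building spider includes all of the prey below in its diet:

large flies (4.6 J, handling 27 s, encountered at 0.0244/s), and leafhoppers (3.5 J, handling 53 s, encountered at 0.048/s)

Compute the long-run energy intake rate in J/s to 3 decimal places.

0.067 J/s

Energy encountered per unit search time: 0.0244×4.6 + 0.048×3.5 = 0.2802 J/s.
Handling time per unit search time: 0.0244×27 + 0.048×53 = 3.203.
Rate = 0.2802/(1 + 3.203) = 0.06668 J/s.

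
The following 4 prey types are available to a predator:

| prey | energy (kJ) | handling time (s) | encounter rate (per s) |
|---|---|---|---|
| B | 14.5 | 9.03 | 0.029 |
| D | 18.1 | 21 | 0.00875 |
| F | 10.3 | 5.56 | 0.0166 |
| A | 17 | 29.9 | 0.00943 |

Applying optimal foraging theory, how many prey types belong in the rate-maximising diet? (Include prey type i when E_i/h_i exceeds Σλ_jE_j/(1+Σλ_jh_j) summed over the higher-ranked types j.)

4

Profitabilities (E/h, kJ/s): F 1.85, B 1.61, D 0.862, A 0.569. Add prey in this order while the next type's profitability exceeds the intake rate on those already taken.
Rate on top 1: 0.1565. B: 1.61 > 0.1565 → include.
Rate on top 2: 0.4368. D: 0.862 > 0.4368 → include.
Rate on top 3: 0.4876. A: 0.569 > 0.4876 → include.
Optimal diet: F, B, D, A — 4 of 4 types.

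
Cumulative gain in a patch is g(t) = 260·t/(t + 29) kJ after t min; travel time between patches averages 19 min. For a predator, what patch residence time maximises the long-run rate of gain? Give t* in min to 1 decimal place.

23.5 min

By the marginal value theorem, leave when the instantaneous gain rate g'(t) equals the habitat-wide average g(t)/(T + t).
g'(t) = 260·29/(t + 29)². Setting 260·29/(t+29)² = 260t/[(t+29)(19+t)] gives 29(19+t) = t(t+29), so t² = 29×19 = 551.
t* = √551 = 23.47 min.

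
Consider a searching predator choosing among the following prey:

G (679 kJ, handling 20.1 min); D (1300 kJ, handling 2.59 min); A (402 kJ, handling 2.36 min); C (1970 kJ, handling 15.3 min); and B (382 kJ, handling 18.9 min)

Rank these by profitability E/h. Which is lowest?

Profitability E/h (kJ/min): G = 679/20.1 = 33.8, D = 1300/2.59 = 502, A = 402/2.36 = 170, C = 1970/15.3 = 129, B = 382/18.9 = 20.2.
Ranked: D > A > C > G > B.

B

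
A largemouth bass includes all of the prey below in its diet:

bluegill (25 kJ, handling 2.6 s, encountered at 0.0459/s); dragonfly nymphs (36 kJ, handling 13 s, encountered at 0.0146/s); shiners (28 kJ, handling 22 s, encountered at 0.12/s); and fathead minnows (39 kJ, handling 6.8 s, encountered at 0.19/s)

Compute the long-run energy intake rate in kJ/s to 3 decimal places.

2.374 kJ/s

R = Σλ_iE_i / (1 + Σλ_ih_i)
Numerator: 0.0459×25 + 0.0146×36 + 0.12×28 + 0.19×39 = 12.44
Denominator: 1 + 0.0459×2.6 + 0.0146×13 + 0.12×22 + 0.19×6.8 = 5.241
R = 12.44/5.241 = 2.374 kJ/s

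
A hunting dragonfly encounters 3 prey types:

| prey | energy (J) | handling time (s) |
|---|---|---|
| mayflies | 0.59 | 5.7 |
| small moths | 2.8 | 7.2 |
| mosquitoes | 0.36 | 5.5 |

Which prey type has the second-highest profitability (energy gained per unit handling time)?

mayflies

In descending order of E/h:
small moths: 2.8/7.2 = 0.389 J/s
mayflies: 0.59/5.7 = 0.104 J/s
mosquitoes: 0.36/5.5 = 0.0655 J/s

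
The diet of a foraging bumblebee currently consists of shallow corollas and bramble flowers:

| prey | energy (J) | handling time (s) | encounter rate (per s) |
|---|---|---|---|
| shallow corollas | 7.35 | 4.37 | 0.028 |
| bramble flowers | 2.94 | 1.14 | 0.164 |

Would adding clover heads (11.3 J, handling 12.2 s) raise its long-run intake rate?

On shallow corollas and bramble flowers alone, R = ΣλE/(1+Σλh) = 0.688/1.309 = 0.5254 J/s.
clover heads: E/h = 11.3/12.2 = 0.9262 J/s.
0.9262 > 0.5254, so adding clover heads raises the average — include it.

Yes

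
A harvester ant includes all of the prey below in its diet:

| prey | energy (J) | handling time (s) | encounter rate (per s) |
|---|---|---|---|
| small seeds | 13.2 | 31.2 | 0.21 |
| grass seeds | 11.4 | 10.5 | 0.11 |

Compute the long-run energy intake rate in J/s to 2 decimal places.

R = Σλ_iE_i / (1 + Σλ_ih_i)
Numerator: 0.21×13.2 + 0.11×11.4 = 4.026
Denominator: 1 + 0.21×31.2 + 0.11×10.5 = 8.707
R = 4.026/8.707 = 0.4624 J/s

0.46 J/s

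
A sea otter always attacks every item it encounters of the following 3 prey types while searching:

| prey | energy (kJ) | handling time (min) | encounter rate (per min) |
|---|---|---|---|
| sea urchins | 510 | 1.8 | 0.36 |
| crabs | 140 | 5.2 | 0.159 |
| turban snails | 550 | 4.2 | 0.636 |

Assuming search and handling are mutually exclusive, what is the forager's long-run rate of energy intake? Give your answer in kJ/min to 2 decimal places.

107.98 kJ/min

R = Σλ_iE_i / (1 + Σλ_ih_i)
Numerator: 0.36×510 + 0.159×140 + 0.636×550 = 555.7
Denominator: 1 + 0.36×1.8 + 0.159×5.2 + 0.636×4.2 = 5.146
R = 555.7/5.146 = 108 kJ/min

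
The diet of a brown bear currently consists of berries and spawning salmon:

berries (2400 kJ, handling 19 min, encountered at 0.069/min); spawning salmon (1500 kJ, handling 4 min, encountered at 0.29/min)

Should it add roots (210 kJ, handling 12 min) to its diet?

Current rate: (0.069×2400 + 0.29×1500)/(1 + 0.069×19 + 0.29×4) = 173 kJ/min.
roots: E/h = 210/12 = 17.5 kJ/min.
17.5 < 173, so adding roots would lower the average — exclude it.

No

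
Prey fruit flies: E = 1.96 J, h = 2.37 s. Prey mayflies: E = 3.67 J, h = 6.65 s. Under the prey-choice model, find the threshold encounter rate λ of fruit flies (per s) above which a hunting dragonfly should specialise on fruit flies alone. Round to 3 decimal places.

Drop mayflies once their profitability E₂/h₂ falls below the rate achievable on fruit flies alone: E₂/h₂ = λE₁/(1 + λh₁).
Solve for λ: λE₁h₂ = E₂(1 + λh₁) → λ(E₁h₂ − E₂h₁) = E₂ → λ = E₂/(E₁h₂ − E₂h₁).
λ = 3.67/(1.96×6.65 − 3.67×2.37) = 3.67/4.336 = 0.8464 per s.

0.846 per s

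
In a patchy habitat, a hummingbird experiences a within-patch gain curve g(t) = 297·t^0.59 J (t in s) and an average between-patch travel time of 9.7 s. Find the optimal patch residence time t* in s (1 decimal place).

By the marginal value theorem, leave when the instantaneous gain rate g'(t) equals the habitat-wide average g(t)/(T + t).
g'(t) = 0.59·297·t^-0.41. Setting 0.59·297·t^-0.41 = 297·t^0.59/(9.7+t) gives 0.59(9.7+t) = t, so 0.41·t = 0.59×9.7.
t* = 0.59×9.7/0.41 = 13.96 s.

14.0 s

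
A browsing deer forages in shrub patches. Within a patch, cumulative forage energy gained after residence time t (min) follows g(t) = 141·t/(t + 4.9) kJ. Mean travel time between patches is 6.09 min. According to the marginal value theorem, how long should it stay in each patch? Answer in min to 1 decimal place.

5.5 min

Optimal t* satisfies g'(t*) = g(t*)/(T + t*).
g'(t) = 141·4.9/(t + 4.9)². Setting 141·4.9/(t+4.9)² = 141t/[(t+4.9)(6.09+t)] gives 4.9(6.09+t) = t(t+4.9), so t² = 4.9×6.09 = 29.84.
t* = √29.84 = 5.463 min.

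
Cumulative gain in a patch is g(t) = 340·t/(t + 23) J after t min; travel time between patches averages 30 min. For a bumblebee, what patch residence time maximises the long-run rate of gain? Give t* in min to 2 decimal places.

26.27 min

Maximise g(t)/(T+t): set derivative to zero → g'(t)(T+t) = g(t).
g'(t) = 340·23/(t + 23)². Setting 340·23/(t+23)² = 340t/[(t+23)(30+t)] gives 23(30+t) = t(t+23), so t² = 23×30 = 690.
t* = √690 = 26.27 min.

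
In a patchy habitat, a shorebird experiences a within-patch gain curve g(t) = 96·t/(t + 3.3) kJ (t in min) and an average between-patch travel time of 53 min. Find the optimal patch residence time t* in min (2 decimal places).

13.22 min

Maximise g(t)/(T+t): set derivative to zero → g'(t)(T+t) = g(t).
g'(t) = 96·3.3/(t + 3.3)². Setting 96·3.3/(t+3.3)² = 96t/[(t+3.3)(53+t)] gives 3.3(53+t) = t(t+3.3), so t² = 3.3×53 = 174.9.
t* = √174.9 = 13.22 min.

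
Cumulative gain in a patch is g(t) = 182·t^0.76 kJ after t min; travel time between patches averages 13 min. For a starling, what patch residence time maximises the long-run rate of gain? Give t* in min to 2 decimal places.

Optimal t* satisfies g'(t*) = g(t*)/(T + t*).
g'(t) = 0.76·182·t^-0.24. Setting 0.76·182·t^-0.24 = 182·t^0.76/(13+t) gives 0.76(13+t) = t, so 0.24·t = 0.76×13.
t* = 0.76×13/0.24 = 41.17 min.

41.17 min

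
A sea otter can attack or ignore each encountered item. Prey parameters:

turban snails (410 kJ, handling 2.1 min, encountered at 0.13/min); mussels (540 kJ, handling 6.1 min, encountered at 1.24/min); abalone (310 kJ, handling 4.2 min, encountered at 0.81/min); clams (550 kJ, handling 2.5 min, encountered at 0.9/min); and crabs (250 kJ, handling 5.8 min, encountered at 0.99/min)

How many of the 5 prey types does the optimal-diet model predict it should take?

E/h in descending order: clams 220, turban snails 195, mussels 88.5, abalone 73.8, crabs 43.1 kJ/min. The optimal diet is the largest prefix of this list for which every included type satisfies E_i/h_i > R on the types above it.
Rate on top 1: 152.3. turban snails: 195 > 152.3 → include.
Rate on top 2: 155.6. mussels: 88.5 < 155.6 → exclude; stop.
Optimal diet: clams, turban snails — 2 of 5 types.

2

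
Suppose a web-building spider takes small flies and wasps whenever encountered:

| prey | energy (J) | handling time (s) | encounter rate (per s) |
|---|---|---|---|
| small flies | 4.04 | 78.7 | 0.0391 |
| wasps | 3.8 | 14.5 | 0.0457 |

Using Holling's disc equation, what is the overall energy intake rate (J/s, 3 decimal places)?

Energy encountered per unit search time: 0.0391×4.04 + 0.0457×3.8 = 0.3316 J/s.
Handling time per unit search time: 0.0391×78.7 + 0.0457×14.5 = 3.74.
Rate = 0.3316/(1 + 3.74) = 0.06997 J/s.

0.070 J/s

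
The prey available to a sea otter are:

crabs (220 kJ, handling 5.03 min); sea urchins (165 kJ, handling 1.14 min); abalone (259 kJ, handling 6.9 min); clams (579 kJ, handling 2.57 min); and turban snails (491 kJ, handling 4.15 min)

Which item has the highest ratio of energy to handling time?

clams

In descending order of E/h:
clams: 579/2.57 = 225 kJ/min
sea urchins: 165/1.14 = 145 kJ/min
turban snails: 491/4.15 = 118 kJ/min
crabs: 220/5.03 = 43.7 kJ/min
abalone: 259/6.9 = 37.5 kJ/min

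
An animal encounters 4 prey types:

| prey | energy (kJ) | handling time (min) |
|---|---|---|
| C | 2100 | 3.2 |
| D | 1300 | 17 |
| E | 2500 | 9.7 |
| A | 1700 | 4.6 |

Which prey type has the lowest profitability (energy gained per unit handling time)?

In descending order of E/h:
C: 2100/3.2 = 656 kJ/min
A: 1700/4.6 = 370 kJ/min
E: 2500/9.7 = 258 kJ/min
D: 1300/17 = 76.5 kJ/min

D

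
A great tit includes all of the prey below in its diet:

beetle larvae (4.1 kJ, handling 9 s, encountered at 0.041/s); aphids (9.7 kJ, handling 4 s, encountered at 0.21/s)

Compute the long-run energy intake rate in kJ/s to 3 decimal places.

Energy encountered per unit search time: 0.041×4.1 + 0.21×9.7 = 2.205 kJ/s.
Handling time per unit search time: 0.041×9 + 0.21×4 = 1.209.
Rate = 2.205/(1 + 1.209) = 0.9982 kJ/s.

0.998 kJ/s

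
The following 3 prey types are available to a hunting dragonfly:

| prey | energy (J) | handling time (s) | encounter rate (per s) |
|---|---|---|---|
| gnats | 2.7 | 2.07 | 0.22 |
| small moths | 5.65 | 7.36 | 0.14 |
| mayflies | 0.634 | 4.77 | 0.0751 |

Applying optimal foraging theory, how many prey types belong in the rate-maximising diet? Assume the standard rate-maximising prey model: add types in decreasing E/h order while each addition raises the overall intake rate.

2

Profitabilities (E/h, J/s): gnats 1.3, small moths 0.768, mayflies 0.133. Add prey in this order while the next type's profitability exceeds the intake rate on those already taken.
Rate on top 1: 0.4081. small moths: 0.768 > 0.4081 → include.
Rate on top 2: 0.5572. mayflies: 0.133 < 0.5572 → exclude; stop.
Optimal diet: gnats, small moths — 2 of 3 types.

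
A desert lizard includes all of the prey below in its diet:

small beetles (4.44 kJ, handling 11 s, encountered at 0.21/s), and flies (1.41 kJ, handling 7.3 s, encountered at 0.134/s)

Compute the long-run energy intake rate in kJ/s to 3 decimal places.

Energy encountered per unit search time: 0.21×4.44 + 0.134×1.41 = 1.121 kJ/s.
Handling time per unit search time: 0.21×11 + 0.134×7.3 = 3.288.
Rate = 1.121/(1 + 3.288) = 0.2615 kJ/s.

0.261 kJ/s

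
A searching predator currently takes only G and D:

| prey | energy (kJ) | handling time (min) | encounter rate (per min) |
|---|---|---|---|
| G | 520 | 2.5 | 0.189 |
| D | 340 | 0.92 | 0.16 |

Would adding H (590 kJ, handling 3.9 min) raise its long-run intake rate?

Current rate: (0.189×520 + 0.16×340)/(1 + 0.189×2.5 + 0.16×0.92) = 94.26 kJ/min.
H: E/h = 590/3.9 = 151.3 kJ/min.
151.3 > 94.26, so adding H raises the average — include it.

Yes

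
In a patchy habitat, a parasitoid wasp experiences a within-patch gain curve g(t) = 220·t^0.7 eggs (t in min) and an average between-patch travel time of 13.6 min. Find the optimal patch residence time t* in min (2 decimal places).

Maximise g(t)/(T+t): set derivative to zero → g'(t)(T+t) = g(t).
g'(t) = 0.7·220·t^-0.3. Setting 0.7·220·t^-0.3 = 220·t^0.7/(13.6+t) gives 0.7(13.6+t) = t, so 0.30·t = 0.7×13.6.
t* = 0.7×13.6/0.30 = 31.73 min.

31.73 min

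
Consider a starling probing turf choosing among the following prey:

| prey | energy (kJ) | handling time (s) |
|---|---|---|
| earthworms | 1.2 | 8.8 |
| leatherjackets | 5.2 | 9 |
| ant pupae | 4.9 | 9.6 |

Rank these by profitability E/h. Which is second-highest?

ant pupae

In descending order of E/h:
leatherjackets: 5.2/9 = 0.578 kJ/s
ant pupae: 4.9/9.6 = 0.51 kJ/s
earthworms: 1.2/8.8 = 0.136 kJ/s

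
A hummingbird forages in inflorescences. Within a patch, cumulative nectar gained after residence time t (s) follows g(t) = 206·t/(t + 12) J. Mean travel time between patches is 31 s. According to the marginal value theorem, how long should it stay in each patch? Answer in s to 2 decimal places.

19.29 s

By the marginal value theorem, leave when the instantaneous gain rate g'(t) equals the habitat-wide average g(t)/(T + t).
g'(t) = 206·12/(t + 12)². Setting 206·12/(t+12)² = 206t/[(t+12)(31+t)] gives 12(31+t) = t(t+12), so t² = 12×31 = 372.
t* = √372 = 19.29 s.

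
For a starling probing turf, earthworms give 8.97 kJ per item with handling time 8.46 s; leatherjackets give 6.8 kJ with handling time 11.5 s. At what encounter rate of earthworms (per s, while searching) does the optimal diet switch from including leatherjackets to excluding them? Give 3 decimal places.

0.149 per s

The zero-one rule: include leatherjackets iff E₂/h₂ > λE₁/(1+λh₁). Equality gives the switch point.
λE₁h₂ = E₂ + λE₂h₁ ⇒ λ = E₂/(E₁h₂ − E₂h₁) = 6.8/(103.2 − 57.53) = 0.149 per s.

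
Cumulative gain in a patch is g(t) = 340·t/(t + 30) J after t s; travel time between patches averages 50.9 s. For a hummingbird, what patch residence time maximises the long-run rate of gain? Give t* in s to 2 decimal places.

Maximise g(t)/(T+t): set derivative to zero → g'(t)(T+t) = g(t).
g'(t) = 340·30/(t + 30)². Setting 340·30/(t+30)² = 340t/[(t+30)(50.9+t)] gives 30(50.9+t) = t(t+30), so t² = 30×50.9 = 1527.
t* = √1527 = 39.08 s.

39.08 s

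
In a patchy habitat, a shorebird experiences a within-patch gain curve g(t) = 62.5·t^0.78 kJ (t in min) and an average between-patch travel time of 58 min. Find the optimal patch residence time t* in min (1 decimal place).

Maximise g(t)/(T+t): set derivative to zero → g'(t)(T+t) = g(t).
g'(t) = 0.78·62.5·t^-0.22. Setting 0.78·62.5·t^-0.22 = 62.5·t^0.78/(58+t) gives 0.78(58+t) = t, so 0.22·t = 0.78×58.
t* = 0.78×58/0.22 = 205.6 min.

205.6 min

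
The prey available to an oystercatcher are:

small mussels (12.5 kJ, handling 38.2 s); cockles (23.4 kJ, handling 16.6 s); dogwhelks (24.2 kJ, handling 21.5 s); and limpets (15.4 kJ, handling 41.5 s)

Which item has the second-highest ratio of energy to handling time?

Profitability E/h (kJ/s): small mussels = 12.5/38.2 = 0.327, cockles = 23.4/16.6 = 1.41, dogwhelks = 24.2/21.5 = 1.13, limpets = 15.4/41.5 = 0.371.
Ranked: cockles > dogwhelks > limpets > small mussels.

dogwhelks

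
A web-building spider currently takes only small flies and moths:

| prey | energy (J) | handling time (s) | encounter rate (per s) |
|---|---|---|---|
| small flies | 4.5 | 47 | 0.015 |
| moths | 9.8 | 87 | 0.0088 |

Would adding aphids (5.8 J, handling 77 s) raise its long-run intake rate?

Yes

Intake rate on the current diet: R = (0.015×4.5 + 0.0088×9.8) / (1 + 0.015×47 + 0.0088×87) = 0.1537/2.471 = 0.06223 J/s.
Profitability of aphids: 5.8/77 = 0.07532 J/s.
0.07532 > 0.06223, so adding aphids raises the average — include it.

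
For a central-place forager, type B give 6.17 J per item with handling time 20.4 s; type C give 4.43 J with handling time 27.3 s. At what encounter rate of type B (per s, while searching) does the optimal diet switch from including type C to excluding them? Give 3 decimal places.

Drop type C once their profitability E₂/h₂ falls below the rate achievable on type B alone: E₂/h₂ = λE₁/(1 + λh₁).
Solve for λ: λE₁h₂ = E₂(1 + λh₁) → λ(E₁h₂ − E₂h₁) = E₂ → λ = E₂/(E₁h₂ − E₂h₁).
λ = 4.43/(6.17×27.3 − 4.43×20.4) = 4.43/78.07 = 0.05674 per s.

0.057 per s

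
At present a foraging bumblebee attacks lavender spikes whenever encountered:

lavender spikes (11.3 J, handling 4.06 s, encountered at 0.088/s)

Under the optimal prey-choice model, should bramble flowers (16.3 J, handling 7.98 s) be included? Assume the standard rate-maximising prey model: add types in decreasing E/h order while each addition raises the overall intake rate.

On lavender spikes alone, R = ΣλE/(1+Σλh) = 0.9944/1.357 = 0.7326 J/s.
Profitability of bramble flowers: 16.3/7.98 = 2.043 J/s.
2.043 > 0.7326, so adding bramble flowers raises the average — include it.

Yes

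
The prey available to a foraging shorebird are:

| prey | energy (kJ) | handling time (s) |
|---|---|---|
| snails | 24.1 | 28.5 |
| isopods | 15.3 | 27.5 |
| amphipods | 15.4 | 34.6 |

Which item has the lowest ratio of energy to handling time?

amphipods

In descending order of E/h:
snails: 24.1/28.5 = 0.846 kJ/s
isopods: 15.3/27.5 = 0.556 kJ/s
amphipods: 15.4/34.6 = 0.445 kJ/s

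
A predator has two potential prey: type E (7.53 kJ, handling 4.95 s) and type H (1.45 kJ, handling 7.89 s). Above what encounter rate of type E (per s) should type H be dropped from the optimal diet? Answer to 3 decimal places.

0.028 per s

The zero-one rule: include type H iff E₂/h₂ > λE₁/(1+λh₁). Equality gives the switch point.
λE₁h₂ = E₂ + λE₂h₁ ⇒ λ = E₂/(E₁h₂ − E₂h₁) = 1.45/(59.41 − 7.178) = 0.02776 per s.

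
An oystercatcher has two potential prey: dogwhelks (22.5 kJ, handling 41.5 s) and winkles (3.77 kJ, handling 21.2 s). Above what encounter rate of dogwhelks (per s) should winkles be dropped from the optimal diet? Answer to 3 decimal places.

0.012 per s

Drop winkles once their profitability E₂/h₂ falls below the rate achievable on dogwhelks alone: E₂/h₂ = λE₁/(1 + λh₁).
Solve for λ: λE₁h₂ = E₂(1 + λh₁) → λ(E₁h₂ − E₂h₁) = E₂ → λ = E₂/(E₁h₂ − E₂h₁).
λ = 3.77/(22.5×21.2 − 3.77×41.5) = 3.77/320.5 = 0.01176 per s.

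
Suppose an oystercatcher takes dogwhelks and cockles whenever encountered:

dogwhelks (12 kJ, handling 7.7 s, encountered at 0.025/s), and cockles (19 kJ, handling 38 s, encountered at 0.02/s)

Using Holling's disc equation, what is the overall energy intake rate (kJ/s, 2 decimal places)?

0.35 kJ/s

Energy encountered per unit search time: 0.025×12 + 0.02×19 = 0.68 kJ/s.
Handling time per unit search time: 0.025×7.7 + 0.02×38 = 0.9525.
Rate = 0.68/(1 + 0.9525) = 0.3483 kJ/s.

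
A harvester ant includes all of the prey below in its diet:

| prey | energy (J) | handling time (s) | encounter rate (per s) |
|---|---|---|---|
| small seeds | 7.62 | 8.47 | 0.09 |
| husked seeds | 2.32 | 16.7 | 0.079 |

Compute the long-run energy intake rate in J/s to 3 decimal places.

R = (0.09×7.62 + 0.079×2.32) / (1 + 0.09×8.47 + 0.079×16.7) = 0.8691/3.082 = 0.282 J/s.

0.282 J/s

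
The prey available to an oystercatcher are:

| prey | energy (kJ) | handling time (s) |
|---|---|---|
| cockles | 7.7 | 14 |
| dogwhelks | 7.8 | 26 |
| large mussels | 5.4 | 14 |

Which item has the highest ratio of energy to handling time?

In descending order of E/h:
cockles: 7.7/14 = 0.55 kJ/s
large mussels: 5.4/14 = 0.386 kJ/s
dogwhelks: 7.8/26 = 0.3 kJ/s

cockles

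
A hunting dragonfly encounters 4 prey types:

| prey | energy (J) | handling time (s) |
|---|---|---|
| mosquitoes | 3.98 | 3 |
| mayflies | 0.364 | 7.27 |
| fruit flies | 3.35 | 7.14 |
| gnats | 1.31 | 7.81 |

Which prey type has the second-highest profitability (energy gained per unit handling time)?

fruit flies

In descending order of E/h:
mosquitoes: 3.98/3 = 1.33 J/s
fruit flies: 3.35/7.14 = 0.469 J/s
gnats: 1.31/7.81 = 0.168 J/s
mayflies: 0.364/7.27 = 0.0501 J/s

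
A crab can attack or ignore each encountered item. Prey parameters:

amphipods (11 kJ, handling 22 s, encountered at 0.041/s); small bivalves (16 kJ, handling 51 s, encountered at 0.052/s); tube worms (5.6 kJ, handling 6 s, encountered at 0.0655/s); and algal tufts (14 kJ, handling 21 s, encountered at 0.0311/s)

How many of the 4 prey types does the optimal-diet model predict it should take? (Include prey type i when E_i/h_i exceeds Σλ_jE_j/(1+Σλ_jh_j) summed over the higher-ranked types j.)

Profitabilities (E/h, kJ/s): tube worms 0.933, algal tufts 0.667, amphipods 0.5, small bivalves 0.314. Add prey in this order while the next type's profitability exceeds the intake rate on those already taken.
Rate on top 1: 0.2633. algal tufts: 0.667 > 0.2633 → include.
Rate on top 2: 0.3921. amphipods: 0.5 > 0.3921 → include.
Rate on top 3: 0.4251. small bivalves: 0.314 < 0.4251 → exclude; stop.
Optimal diet: tube worms, algal tufts, amphipods — 3 of 4 types.

3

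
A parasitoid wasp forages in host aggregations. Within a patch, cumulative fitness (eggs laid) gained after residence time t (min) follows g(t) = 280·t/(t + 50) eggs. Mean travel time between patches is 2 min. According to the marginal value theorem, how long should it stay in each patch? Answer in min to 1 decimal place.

By the marginal value theorem, leave when the instantaneous gain rate g'(t) equals the habitat-wide average g(t)/(T + t).
g'(t) = 280·50/(t + 50)². Setting 280·50/(t+50)² = 280t/[(t+50)(2+t)] gives 50(2+t) = t(t+50), so t² = 50×2 = 100.
t* = √100 = 10 min.

10.0 min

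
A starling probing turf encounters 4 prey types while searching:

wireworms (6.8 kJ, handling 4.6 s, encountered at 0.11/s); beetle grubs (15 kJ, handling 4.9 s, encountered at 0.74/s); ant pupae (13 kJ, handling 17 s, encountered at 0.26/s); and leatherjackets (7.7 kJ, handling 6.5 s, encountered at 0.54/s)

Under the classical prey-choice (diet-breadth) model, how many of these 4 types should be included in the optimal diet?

1

Rank by E/h (kJ/s): beetle grubs 3.06, wireworms 1.48, leatherjackets 1.18, ant pupae 0.765. Include each in turn until the next type's E/h falls below the running intake rate.
Rate on top 1: 2.399. wireworms: 1.48 < 2.399 → exclude; stop.
Optimal diet: beetle grubs — 1 of 4 types.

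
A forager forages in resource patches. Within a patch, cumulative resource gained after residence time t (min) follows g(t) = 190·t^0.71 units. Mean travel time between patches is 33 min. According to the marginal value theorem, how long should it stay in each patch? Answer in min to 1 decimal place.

Optimal t* satisfies g'(t*) = g(t*)/(T + t*).
g'(t) = 0.71·190·t^-0.29. Setting 0.71·190·t^-0.29 = 190·t^0.71/(33+t) gives 0.71(33+t) = t, so 0.29·t = 0.71×33.
t* = 0.71×33/0.29 = 80.79 min.

80.8 min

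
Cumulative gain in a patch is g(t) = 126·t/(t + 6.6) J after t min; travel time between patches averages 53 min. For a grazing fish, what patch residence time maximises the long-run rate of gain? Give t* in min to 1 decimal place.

18.7 min

Maximise g(t)/(T+t): set derivative to zero → g'(t)(T+t) = g(t).
g'(t) = 126·6.6/(t + 6.6)². Setting 126·6.6/(t+6.6)² = 126t/[(t+6.6)(53+t)] gives 6.6(53+t) = t(t+6.6), so t² = 6.6×53 = 349.8.
t* = √349.8 = 18.7 min.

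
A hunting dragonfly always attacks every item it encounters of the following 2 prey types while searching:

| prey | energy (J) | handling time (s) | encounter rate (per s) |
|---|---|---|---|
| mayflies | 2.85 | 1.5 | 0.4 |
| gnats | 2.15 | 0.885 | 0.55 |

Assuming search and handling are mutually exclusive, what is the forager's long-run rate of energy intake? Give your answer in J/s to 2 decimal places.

Energy encountered per unit search time: 0.4×2.85 + 0.55×2.15 = 2.323 J/s.
Handling time per unit search time: 0.4×1.5 + 0.55×0.885 = 1.087.
Rate = 2.323/(1 + 1.087) = 1.113 J/s.

1.11 J/s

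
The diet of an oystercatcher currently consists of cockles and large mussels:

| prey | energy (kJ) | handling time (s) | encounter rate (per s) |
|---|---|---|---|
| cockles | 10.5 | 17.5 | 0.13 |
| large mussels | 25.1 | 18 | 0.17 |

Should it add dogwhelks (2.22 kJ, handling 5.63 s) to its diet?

No

Intake rate on the current diet: R = (0.13×10.5 + 0.17×25.1) / (1 + 0.13×17.5 + 0.17×18) = 5.632/6.335 = 0.889 kJ/s.
Profitability of dogwhelks: 2.22/5.63 = 0.3943 kJ/s.
Since 0.3943 < R, time spent handling dogwhelks is better spent searching.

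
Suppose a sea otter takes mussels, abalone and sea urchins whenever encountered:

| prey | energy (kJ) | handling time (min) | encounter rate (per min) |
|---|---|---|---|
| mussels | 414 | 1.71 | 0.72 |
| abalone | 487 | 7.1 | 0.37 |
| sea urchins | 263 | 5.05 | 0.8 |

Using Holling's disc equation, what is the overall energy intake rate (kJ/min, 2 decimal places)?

R = Σλ_iE_i / (1 + Σλ_ih_i)
Numerator: 0.72×414 + 0.37×487 + 0.8×263 = 688.7
Denominator: 1 + 0.72×1.71 + 0.37×7.1 + 0.8×5.05 = 8.898
R = 688.7/8.898 = 77.39 kJ/min

77.39 kJ/min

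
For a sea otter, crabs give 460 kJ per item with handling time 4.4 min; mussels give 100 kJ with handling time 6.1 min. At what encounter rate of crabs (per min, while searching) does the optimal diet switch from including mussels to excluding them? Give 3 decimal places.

0.042 per min

Drop mussels once their profitability E₂/h₂ falls below the rate achievable on crabs alone: E₂/h₂ = λE₁/(1 + λh₁).
Solve for λ: λE₁h₂ = E₂(1 + λh₁) → λ(E₁h₂ − E₂h₁) = E₂ → λ = E₂/(E₁h₂ − E₂h₁).
λ = 100/(460×6.1 − 100×4.4) = 100/2366 = 0.04227 per min.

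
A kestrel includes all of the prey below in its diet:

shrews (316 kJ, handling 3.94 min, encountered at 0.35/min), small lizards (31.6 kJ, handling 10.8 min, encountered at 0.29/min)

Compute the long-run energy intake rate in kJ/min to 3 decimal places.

21.732 kJ/min

Energy encountered per unit search time: 0.35×316 + 0.29×31.6 = 119.8 kJ/min.
Handling time per unit search time: 0.35×3.94 + 0.29×10.8 = 4.511.
Rate = 119.8/(1 + 4.511) = 21.73 kJ/min.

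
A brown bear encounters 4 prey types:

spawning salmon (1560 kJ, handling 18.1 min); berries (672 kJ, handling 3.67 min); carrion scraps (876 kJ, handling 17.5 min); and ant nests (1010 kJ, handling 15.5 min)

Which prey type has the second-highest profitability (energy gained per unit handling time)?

Profitability E/h (kJ/min): spawning salmon = 1560/18.1 = 86.2, berries = 672/3.67 = 183, carrion scraps = 876/17.5 = 50.1, ant nests = 1010/15.5 = 65.2.
Ranked: berries > spawning salmon > ant nests > carrion scraps.

spawning salmon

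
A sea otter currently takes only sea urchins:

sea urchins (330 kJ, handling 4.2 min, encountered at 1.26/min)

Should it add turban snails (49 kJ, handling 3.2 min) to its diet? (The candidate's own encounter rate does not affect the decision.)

No

Current rate: (1.26×330)/(1 + 1.26×4.2) = 66.08 kJ/min.
turban snails: E/h = 49/3.2 = 15.31 kJ/min.
Since 15.31 < R, time spent handling turban snails is better spent searching.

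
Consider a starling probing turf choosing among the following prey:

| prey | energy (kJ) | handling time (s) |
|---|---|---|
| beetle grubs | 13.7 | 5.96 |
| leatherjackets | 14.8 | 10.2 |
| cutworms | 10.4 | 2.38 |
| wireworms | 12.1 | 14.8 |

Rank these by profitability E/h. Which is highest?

cutworms

Profitability E/h (kJ/s): beetle grubs = 13.7/5.96 = 2.3, leatherjackets = 14.8/10.2 = 1.45, cutworms = 10.4/2.38 = 4.37, wireworms = 12.1/14.8 = 0.818.
Ranked: cutworms > beetle grubs > leatherjackets > wireworms.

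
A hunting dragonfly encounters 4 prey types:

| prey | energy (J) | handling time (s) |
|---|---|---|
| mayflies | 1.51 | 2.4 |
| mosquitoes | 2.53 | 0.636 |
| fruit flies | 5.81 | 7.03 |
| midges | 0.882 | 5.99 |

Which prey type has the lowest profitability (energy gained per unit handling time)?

midges

Profitability E/h (J/s): mayflies = 1.51/2.4 = 0.629, mosquitoes = 2.53/0.636 = 3.98, fruit flies = 5.81/7.03 = 0.826, midges = 0.882/5.99 = 0.147.
Ranked: mosquitoes > fruit flies > mayflies > midges.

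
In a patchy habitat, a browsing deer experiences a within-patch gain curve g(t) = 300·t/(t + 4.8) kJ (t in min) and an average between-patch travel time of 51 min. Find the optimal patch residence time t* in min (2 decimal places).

15.65 min

Optimal t* satisfies g'(t*) = g(t*)/(T + t*).
g'(t) = 300·4.8/(t + 4.8)². Setting 300·4.8/(t+4.8)² = 300t/[(t+4.8)(51+t)] gives 4.8(51+t) = t(t+4.8), so t² = 4.8×51 = 244.8.
t* = √244.8 = 15.65 min.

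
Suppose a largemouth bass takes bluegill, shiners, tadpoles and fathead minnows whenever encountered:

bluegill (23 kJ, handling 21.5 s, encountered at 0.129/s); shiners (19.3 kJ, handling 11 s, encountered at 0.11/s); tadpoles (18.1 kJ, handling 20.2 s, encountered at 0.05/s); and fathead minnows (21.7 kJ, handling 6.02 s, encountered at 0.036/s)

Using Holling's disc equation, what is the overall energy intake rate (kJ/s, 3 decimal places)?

1.091 kJ/s

Energy encountered per unit search time: 0.129×23 + 0.11×19.3 + 0.05×18.1 + 0.036×21.7 = 6.776 kJ/s.
Handling time per unit search time: 0.129×21.5 + 0.11×11 + 0.05×20.2 + 0.036×6.02 = 5.21.
Rate = 6.776/(1 + 5.21) = 1.091 kJ/s.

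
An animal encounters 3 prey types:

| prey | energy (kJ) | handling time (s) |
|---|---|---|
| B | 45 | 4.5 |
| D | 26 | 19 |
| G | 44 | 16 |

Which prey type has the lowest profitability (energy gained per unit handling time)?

D

Profitability E/h (kJ/s): B = 45/4.5 = 10, D = 26/19 = 1.37, G = 44/16 = 2.75.
Ranked: B > G > D.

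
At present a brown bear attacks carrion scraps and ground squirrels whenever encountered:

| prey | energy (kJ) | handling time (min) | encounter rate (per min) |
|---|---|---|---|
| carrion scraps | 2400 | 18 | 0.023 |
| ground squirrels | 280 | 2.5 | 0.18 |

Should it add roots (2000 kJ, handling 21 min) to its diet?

Intake rate on the current diet: R = (0.023×2400 + 0.18×280) / (1 + 0.023×18 + 0.18×2.5) = 105.6/1.864 = 56.65 kJ/min.
Profitability of roots: 2000/21 = 95.24 kJ/min.
Since 95.24 > R, including roots increases the long-run rate.

Yes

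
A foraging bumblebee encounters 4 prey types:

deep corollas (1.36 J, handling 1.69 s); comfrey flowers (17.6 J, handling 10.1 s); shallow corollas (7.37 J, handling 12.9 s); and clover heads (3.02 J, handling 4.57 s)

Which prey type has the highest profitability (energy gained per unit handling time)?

comfrey flowers

Profitability E/h (J/s): deep corollas = 1.36/1.69 = 0.805, comfrey flowers = 17.6/10.1 = 1.74, shallow corollas = 7.37/12.9 = 0.571, clover heads = 3.02/4.57 = 0.661.
Ranked: comfrey flowers > deep corollas > clover heads > shallow corollas.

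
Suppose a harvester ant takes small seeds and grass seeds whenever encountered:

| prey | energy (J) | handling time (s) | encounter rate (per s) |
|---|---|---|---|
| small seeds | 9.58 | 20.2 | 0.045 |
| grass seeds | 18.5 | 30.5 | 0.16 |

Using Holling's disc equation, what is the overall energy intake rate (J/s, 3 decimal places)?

0.499 J/s

R = Σλ_iE_i / (1 + Σλ_ih_i)
Numerator: 0.045×9.58 + 0.16×18.5 = 3.391
Denominator: 1 + 0.045×20.2 + 0.16×30.5 = 6.789
R = 3.391/6.789 = 0.4995 J/s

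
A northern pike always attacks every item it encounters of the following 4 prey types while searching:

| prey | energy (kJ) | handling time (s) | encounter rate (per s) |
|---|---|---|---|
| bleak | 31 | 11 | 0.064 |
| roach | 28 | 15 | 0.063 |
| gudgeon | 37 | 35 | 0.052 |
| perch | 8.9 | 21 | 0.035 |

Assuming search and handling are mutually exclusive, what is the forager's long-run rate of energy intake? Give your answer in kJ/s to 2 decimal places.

Energy encountered per unit search time: 0.064×31 + 0.063×28 + 0.052×37 + 0.035×8.9 = 5.984 kJ/s.
Handling time per unit search time: 0.064×11 + 0.063×15 + 0.052×35 + 0.035×21 = 4.204.
Rate = 5.984/(1 + 4.204) = 1.15 kJ/s.

1.15 kJ/s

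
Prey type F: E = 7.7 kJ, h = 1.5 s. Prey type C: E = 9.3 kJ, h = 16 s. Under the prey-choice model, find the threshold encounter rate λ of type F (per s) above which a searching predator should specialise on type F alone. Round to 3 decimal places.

0.085 per s

At the threshold, the rate on type F alone equals the profitability of type C: λ·7.7/(1 + λ·1.5) = 9.3/16 = 0.5813.
Rearranging, λ(7.7 − 0.5813×1.5) = 0.5813, so λ = 0.5813/6.828 = 0.08513 per s.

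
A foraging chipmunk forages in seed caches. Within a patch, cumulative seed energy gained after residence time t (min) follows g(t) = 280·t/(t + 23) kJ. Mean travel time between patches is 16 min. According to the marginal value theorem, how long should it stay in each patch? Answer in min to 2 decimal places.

Maximise g(t)/(T+t): set derivative to zero → g'(t)(T+t) = g(t).
g'(t) = 280·23/(t + 23)². Setting 280·23/(t+23)² = 280t/[(t+23)(16+t)] gives 23(16+t) = t(t+23), so t² = 23×16 = 368.
t* = √368 = 19.18 min.

19.18 min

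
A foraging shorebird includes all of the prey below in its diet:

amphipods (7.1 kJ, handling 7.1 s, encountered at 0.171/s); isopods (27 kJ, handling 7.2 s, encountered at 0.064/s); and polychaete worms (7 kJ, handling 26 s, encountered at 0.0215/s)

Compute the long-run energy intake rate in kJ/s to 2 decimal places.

0.96 kJ/s

Energy encountered per unit search time: 0.171×7.1 + 0.064×27 + 0.0215×7 = 3.093 kJ/s.
Handling time per unit search time: 0.171×7.1 + 0.064×7.2 + 0.0215×26 = 2.234.
Rate = 3.093/(1 + 2.234) = 0.9563 kJ/s.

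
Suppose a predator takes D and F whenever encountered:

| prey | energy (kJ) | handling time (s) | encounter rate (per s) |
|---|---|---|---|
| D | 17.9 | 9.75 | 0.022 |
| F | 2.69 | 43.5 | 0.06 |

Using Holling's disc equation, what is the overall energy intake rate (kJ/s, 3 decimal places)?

R = Σλ_iE_i / (1 + Σλ_ih_i)
Numerator: 0.022×17.9 + 0.06×2.69 = 0.5552
Denominator: 1 + 0.022×9.75 + 0.06×43.5 = 3.825
R = 0.5552/3.825 = 0.1452 kJ/s

0.145 kJ/s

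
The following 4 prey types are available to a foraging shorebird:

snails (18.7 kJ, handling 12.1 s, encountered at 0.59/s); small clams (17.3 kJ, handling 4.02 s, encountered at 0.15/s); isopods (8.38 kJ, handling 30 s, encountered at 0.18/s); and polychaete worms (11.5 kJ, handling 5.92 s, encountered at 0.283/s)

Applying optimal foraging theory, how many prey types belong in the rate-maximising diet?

2

E/h in descending order: small clams 4.3, polychaete worms 1.94, snails 1.55, isopods 0.279 kJ/s. The optimal diet is the largest prefix of this list for which every included type satisfies E_i/h_i > R on the types above it.
Rate on top 1: 1.619. polychaete worms: 1.94 > 1.619 → include.
Rate on top 2: 1.784. snails: 1.55 < 1.784 → exclude; stop.
Optimal diet: small clams, polychaete worms — 2 of 4 types.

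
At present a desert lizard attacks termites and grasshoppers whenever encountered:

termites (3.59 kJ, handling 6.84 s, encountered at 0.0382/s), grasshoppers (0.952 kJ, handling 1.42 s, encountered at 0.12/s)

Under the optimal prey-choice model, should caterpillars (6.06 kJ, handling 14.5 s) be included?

Yes

Intake rate on the current diet: R = (0.0382×3.59 + 0.12×0.952) / (1 + 0.0382×6.84 + 0.12×1.42) = 0.2514/1.432 = 0.1756 kJ/s.
Profitability of caterpillars: 6.06/14.5 = 0.4179 kJ/s.
Since 0.4179 > R, including caterpillars increases the long-run rate.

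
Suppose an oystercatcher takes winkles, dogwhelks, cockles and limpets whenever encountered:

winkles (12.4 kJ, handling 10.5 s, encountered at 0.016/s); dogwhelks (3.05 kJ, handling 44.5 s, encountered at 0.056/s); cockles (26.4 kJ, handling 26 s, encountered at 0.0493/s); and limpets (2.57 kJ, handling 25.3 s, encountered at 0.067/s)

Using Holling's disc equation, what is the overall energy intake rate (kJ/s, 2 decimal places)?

0.28 kJ/s

Energy encountered per unit search time: 0.016×12.4 + 0.056×3.05 + 0.0493×26.4 + 0.067×2.57 = 1.843 kJ/s.
Handling time per unit search time: 0.016×10.5 + 0.056×44.5 + 0.0493×26 + 0.067×25.3 = 5.637.
Rate = 1.843/(1 + 5.637) = 0.2777 kJ/s.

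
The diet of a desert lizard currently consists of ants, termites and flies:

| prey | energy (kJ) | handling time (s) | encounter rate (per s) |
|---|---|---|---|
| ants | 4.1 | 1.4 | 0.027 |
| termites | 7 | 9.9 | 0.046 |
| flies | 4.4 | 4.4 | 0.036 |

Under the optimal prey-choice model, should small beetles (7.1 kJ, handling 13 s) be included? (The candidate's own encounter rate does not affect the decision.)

Intake rate on the current diet: R = (0.027×4.1 + 0.046×7 + 0.036×4.4) / (1 + 0.027×1.4 + 0.046×9.9 + 0.036×4.4) = 0.5911/1.652 = 0.3579 kJ/s.
Profitability of small beetles: 7.1/13 = 0.5462 kJ/s.
0.5462 > 0.3579, so adding small beetles raises the average — include it.

Yes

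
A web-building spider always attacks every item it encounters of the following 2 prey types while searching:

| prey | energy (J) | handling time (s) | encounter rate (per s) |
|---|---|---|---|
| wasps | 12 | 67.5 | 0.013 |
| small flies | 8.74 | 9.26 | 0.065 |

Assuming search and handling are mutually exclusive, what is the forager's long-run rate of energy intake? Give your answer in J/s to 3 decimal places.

0.292 J/s

Energy encountered per unit search time: 0.013×12 + 0.065×8.74 = 0.7241 J/s.
Handling time per unit search time: 0.013×67.5 + 0.065×9.26 = 1.479.
Rate = 0.7241/(1 + 1.479) = 0.292 J/s.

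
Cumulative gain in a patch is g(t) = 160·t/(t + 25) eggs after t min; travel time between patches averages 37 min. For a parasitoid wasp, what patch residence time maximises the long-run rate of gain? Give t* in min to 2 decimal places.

Optimal t* satisfies g'(t*) = g(t*)/(T + t*).
g'(t) = 160·25/(t + 25)². Setting 160·25/(t+25)² = 160t/[(t+25)(37+t)] gives 25(37+t) = t(t+25), so t² = 25×37 = 925.
t* = √925 = 30.41 min.

30.41 min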